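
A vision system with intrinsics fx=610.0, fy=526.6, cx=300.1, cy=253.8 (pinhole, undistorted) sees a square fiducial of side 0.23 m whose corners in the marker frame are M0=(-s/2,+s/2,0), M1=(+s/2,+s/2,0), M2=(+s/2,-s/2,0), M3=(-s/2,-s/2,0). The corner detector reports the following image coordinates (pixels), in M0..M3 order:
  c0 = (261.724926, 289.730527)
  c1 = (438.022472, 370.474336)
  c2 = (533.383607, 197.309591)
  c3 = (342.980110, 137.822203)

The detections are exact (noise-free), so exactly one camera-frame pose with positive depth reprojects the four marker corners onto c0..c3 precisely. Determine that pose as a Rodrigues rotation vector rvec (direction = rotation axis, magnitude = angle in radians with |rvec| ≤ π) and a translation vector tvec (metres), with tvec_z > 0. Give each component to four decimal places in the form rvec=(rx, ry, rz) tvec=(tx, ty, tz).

rvec=(-0.0564, 0.4135, 0.4344) tvec=(0.0974, -0.0089, 0.6791)

Intrinsics K: fx=610.0, fy=526.6, cx=300.1, cy=253.8
Marker side s = 0.23 m; corners in marker frame (Z=0):
  M0 = (-0.1150, +0.1150, 0)
  M1 = (+0.1150, +0.1150, 0)
  M2 = (+0.1150, -0.1150, 0)
  M3 = (-0.1150, -0.1150, 0)
Detected image corners:
  c0 = (261.724926, 289.730527) px
  c1 = (438.022472, 370.474336) px
  c2 = (533.383607, 197.309591) px
  c3 = (342.980110, 137.822203) px
Planar DLT: solve 8×8 A·h = b for H (H[2,2]=1):
  H  [+564.41891 -362.08474 +387.54991]
  H  [+158.23950 +716.03662 +246.92364]
  H  [-0.59026 +0.05021 +1.00000]
B = K⁻¹H; ‖b₁‖=1.472567, ‖b₂‖=1.472567; λ = 2/(‖b₁‖+‖b₂‖) = 0.679086, sign → tz>0 ⇒ λ=+0.679086
r₁ = λ·B[:,0] = (+0.82554,+0.39725,-0.40084); r₂ = λ·B[:,1] = (-0.41987,+0.90695,+0.03409)
r₃ = r₁×r₂ = (+0.37708,+0.14015,+0.91551); SVD([r₁ r₂ r₃]) → R = UVᵀ:
  R  [+0.82554 -0.41987 +0.37708]
  R  [+0.39725 +0.90695 +0.14015]
  R  [-0.40084 +0.03409 +0.91551]
t = (+0.09735, -0.00887, +0.67909) m
tr R = 2.648002; θ = arccos((tr R − 1)/2) = 0.602360 rad = 34.513°
axis k = ((R−Rᵀ)₃₂, (R−Rᵀ)₁₃, (R−Rᵀ)₂₁) / (2 sinθ) = (-0.093595, +0.686498, +0.721083)
rvec = θ·k = (-0.056378, +0.413518, +0.434352)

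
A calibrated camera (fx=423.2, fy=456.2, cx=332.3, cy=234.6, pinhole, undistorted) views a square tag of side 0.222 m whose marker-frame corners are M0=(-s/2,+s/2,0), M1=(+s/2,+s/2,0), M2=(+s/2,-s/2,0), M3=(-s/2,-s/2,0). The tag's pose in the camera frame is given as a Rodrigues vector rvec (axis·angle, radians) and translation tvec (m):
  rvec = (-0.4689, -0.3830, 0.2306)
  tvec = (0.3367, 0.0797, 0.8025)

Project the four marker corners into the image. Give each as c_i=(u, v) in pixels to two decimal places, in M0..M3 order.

Intrinsics K: fx=423.2, fy=456.2, cx=332.3, cy=234.6
Marker side s = 0.222 m; corners in marker frame (Z=0):
  M0 = (-0.1110, +0.1110, 0)
  M1 = (+0.1110, +0.1110, 0)
  M2 = (+0.1110, -0.1110, 0)
  M3 = (-0.1110, -0.1110, 0)
rvec = (-0.4689, -0.3830, 0.2306), |rvec| = θ = 0.64787 rad = 37.120°
Rodrigues: sinθ=0.60349, 1−cosθ=0.20263; R = I + sinθ·[k]× + (1−cosθ)·[k]×²:
    [+0.90351 -0.12811 -0.40896]
    [+0.30150 +0.86819 +0.39414]
    [+0.30456 -0.47942 +0.82304]
t = (0.3367, 0.0797, 0.8025) m
M0: Pc = R·M0+t = (+0.22219, +0.14260, +0.71548); u = 423.2·(+0.22219)/0.71548 + 332.3 = 463.7238, v = 456.2·(+0.14260)/0.71548 + 234.6 = 325.5254
M1: Pc = R·M1+t = (+0.42277, +0.20954, +0.78309); u = 423.2·(+0.42277)/0.78309 + 332.3 = 560.7744, v = 456.2·(+0.20954)/0.78309 + 234.6 = 356.6675
M2: Pc = R·M2+t = (+0.45121, +0.01680, +0.88952); u = 423.2·(+0.45121)/0.88952 + 332.3 = 546.9682, v = 456.2·(+0.01680)/0.88952 + 234.6 = 243.2149
M3: Pc = R·M3+t = (+0.25063, -0.05014, +0.82191); u = 423.2·(+0.25063)/0.82191 + 332.3 = 461.3490, v = 456.2·(-0.05014)/0.82191 + 234.6 = 206.7724

c0=(463.72, 325.53) c1=(560.77, 356.67) c2=(546.97, 243.21) c3=(461.35, 206.77)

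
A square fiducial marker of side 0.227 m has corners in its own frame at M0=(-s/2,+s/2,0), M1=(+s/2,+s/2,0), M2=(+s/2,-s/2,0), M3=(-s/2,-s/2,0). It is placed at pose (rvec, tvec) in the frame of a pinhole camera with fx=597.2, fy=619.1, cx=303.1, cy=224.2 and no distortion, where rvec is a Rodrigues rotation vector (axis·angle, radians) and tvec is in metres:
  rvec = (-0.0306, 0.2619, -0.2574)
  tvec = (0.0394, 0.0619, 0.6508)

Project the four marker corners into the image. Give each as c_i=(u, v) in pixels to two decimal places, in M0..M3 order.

Intrinsics K: fx=597.2, fy=619.1, cx=303.1, cy=224.2
Marker side s = 0.227 m; corners in marker frame (Z=0):
  M0 = (-0.1135, +0.1135, 0)
  M1 = (+0.1135, +0.1135, 0)
  M2 = (+0.1135, -0.1135, 0)
  M3 = (-0.1135, -0.1135, 0)
rvec = (-0.0306, 0.2619, -0.2574), |rvec| = θ = 0.36849 rad = 21.113°
Rodrigues: sinθ=0.36020, 1−cosθ=0.06713; R = I + sinθ·[k]× + (1−cosθ)·[k]×²:
    [+0.93334 +0.24765 +0.25991]
    [-0.25558 +0.96678 -0.00341]
    [-0.25212 -0.06324 +0.96563]
t = (0.0394, 0.0619, 0.6508) m
M0: Pc = R·M0+t = (-0.03843, +0.20064, +0.67224); u = 597.2·(-0.03843)/0.67224 + 303.1 = 268.9640, v = 619.1·(+0.20064)/0.67224 + 224.2 = 408.9781
M1: Pc = R·M1+t = (+0.17344, +0.14262, +0.61501); u = 597.2·(+0.17344)/0.61501 + 303.1 = 471.5204, v = 619.1·(+0.14262)/0.61501 + 224.2 = 367.7712
M2: Pc = R·M2+t = (+0.11723, -0.07684, +0.62936); u = 597.2·(+0.11723)/0.62936 + 303.1 = 414.3346, v = 619.1·(-0.07684)/0.62936 + 224.2 = 148.6151
M3: Pc = R·M3+t = (-0.09464, -0.01882, +0.68659); u = 597.2·(-0.09464)/0.68659 + 303.1 = 220.7800, v = 619.1·(-0.01882)/0.68659 + 224.2 = 207.2283

c0=(268.96, 408.98) c1=(471.52, 367.77) c2=(414.33, 148.62) c3=(220.78, 207.23)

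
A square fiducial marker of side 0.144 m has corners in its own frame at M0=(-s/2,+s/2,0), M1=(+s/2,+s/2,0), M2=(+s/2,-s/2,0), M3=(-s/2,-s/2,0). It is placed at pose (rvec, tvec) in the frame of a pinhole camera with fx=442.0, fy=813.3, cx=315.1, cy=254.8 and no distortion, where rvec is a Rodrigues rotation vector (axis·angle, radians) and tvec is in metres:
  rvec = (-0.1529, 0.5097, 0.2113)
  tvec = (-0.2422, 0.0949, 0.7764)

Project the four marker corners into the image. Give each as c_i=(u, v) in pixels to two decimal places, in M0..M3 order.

Intrinsics K: fx=442.0, fy=813.3, cx=315.1, cy=254.8
Marker side s = 0.144 m; corners in marker frame (Z=0):
  M0 = (-0.0720, +0.0720, 0)
  M1 = (+0.0720, +0.0720, 0)
  M2 = (+0.0720, -0.0720, 0)
  M3 = (-0.0720, -0.0720, 0)
rvec = (-0.1529, 0.5097, 0.2113), |rvec| = θ = 0.57256 rad = 32.805°
Rodrigues: sinθ=0.54178, 1−cosθ=0.15948; R = I + sinθ·[k]× + (1−cosθ)·[k]×²:
    [+0.85189 -0.23786 +0.46659]
    [+0.16203 +0.96691 +0.19708]
    [-0.49802 -0.09229 +0.86224]
t = (-0.2422, 0.0949, 0.7764) m
M0: Pc = R·M0+t = (-0.32066, +0.15285, +0.80561); u = 442.0·(-0.32066)/0.80561 + 315.1 = 139.1686, v = 813.3·(+0.15285)/0.80561 + 254.8 = 409.1096
M1: Pc = R·M1+t = (-0.19799, +0.17618, +0.73390); u = 442.0·(-0.19799)/0.73390 + 315.1 = 195.8581, v = 813.3·(+0.17618)/0.73390 + 254.8 = 450.0451
M2: Pc = R·M2+t = (-0.16374, +0.03695, +0.74719); u = 442.0·(-0.16374)/0.74719 + 315.1 = 218.2404, v = 813.3·(+0.03695)/0.74719 + 254.8 = 295.0182
M3: Pc = R·M3+t = (-0.28641, +0.01362, +0.81890); u = 442.0·(-0.28641)/0.81890 + 315.1 = 160.5108, v = 813.3·(+0.01362)/0.81890 + 254.8 = 268.3235

c0=(139.17, 409.11) c1=(195.86, 450.05) c2=(218.24, 295.02) c3=(160.51, 268.32)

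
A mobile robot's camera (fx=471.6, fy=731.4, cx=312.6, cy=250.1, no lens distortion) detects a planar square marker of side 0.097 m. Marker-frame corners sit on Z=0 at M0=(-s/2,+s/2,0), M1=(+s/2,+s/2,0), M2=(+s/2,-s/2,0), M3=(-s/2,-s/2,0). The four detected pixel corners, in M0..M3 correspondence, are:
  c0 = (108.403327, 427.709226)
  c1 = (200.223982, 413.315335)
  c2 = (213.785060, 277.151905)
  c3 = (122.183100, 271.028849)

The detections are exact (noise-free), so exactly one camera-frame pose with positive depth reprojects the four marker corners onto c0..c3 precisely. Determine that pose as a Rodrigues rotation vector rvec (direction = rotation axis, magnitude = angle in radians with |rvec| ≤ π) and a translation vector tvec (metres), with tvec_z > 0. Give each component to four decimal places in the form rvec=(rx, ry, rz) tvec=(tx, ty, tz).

rvec=(0.1508, -0.7474, 0.1289) tvec=(-0.1484, 0.0631, 0.4720)

Intrinsics K: fx=471.6, fy=731.4, cx=312.6, cy=250.1
Marker side s = 0.097 m; corners in marker frame (Z=0):
  M0 = (-0.0485, +0.0485, 0)
  M1 = (+0.0485, +0.0485, 0)
  M2 = (+0.0485, -0.0485, 0)
  M3 = (-0.0485, -0.0485, 0)
Detected image corners:
  c0 = (108.403327, 427.709226) px
  c1 = (200.223982, 413.315335) px
  c2 = (213.785060, 277.151905) px
  c3 = (122.183100, 271.028849) px
Planar DLT: solve 8×8 A·h = b for H (H[2,2]=1):
  H  [+1179.14854 -109.98525 +164.31009]
  H  [+459.96008 +1568.59170 +347.83605]
  H  [+1.44997 +0.19155 +1.00000]
B = K⁻¹H; ‖b₁‖=2.118788, ‖b₂‖=2.118788; λ = 2/(‖b₁‖+‖b₂‖) = 0.471968, sign → tz>0 ⇒ λ=+0.471968
r₁ = λ·B[:,0] = (+0.72646,+0.06280,+0.68434); r₂ = λ·B[:,1] = (-0.17000,+0.98129,+0.09040)
r₃ = r₁×r₂ = (-0.66586,-0.18201,+0.72354); SVD([r₁ r₂ r₃]) → R = UVᵀ:
  R  [+0.72646 -0.17000 -0.66586]
  R  [+0.06280 +0.98129 -0.18201]
  R  [+0.68434 +0.09040 +0.72354]
t = (-0.14841, +0.06307, +0.47197) m
tr R = 2.431283; θ = arccos((tr R − 1)/2) = 0.773254 rad = 44.304°
axis k = ((R−Rᵀ)₃₂, (R−Rᵀ)₁₃, (R−Rᵀ)₂₁) / (2 sinθ) = (+0.195008, -0.966540, +0.166649)
rvec = θ·k = (+0.150791, -0.747381, +0.128862)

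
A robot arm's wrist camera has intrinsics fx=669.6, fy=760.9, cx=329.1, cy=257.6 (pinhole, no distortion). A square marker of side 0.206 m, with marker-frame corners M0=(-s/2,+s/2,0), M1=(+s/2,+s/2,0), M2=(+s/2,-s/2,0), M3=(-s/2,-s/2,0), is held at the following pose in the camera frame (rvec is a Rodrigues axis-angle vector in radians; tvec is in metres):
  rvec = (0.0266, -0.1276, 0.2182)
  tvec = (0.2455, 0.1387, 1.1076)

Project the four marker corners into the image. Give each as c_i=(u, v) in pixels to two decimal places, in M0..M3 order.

Intrinsics K: fx=669.6, fy=760.9, cx=329.1, cy=257.6
Marker side s = 0.206 m; corners in marker frame (Z=0):
  M0 = (-0.1030, +0.1030, 0)
  M1 = (+0.1030, +0.1030, 0)
  M2 = (+0.1030, -0.1030, 0)
  M3 = (-0.1030, -0.1030, 0)
rvec = (0.0266, -0.1276, 0.2182), |rvec| = θ = 0.25417 rad = 14.563°
Rodrigues: sinθ=0.25144, 1−cosθ=0.03213; R = I + sinθ·[k]× + (1−cosθ)·[k]×²:
    [+0.96823 -0.21755 -0.12334]
    [+0.21417 +0.97597 -0.04016]
    [+0.12912 +0.01247 +0.99155]
t = (0.2455, 0.1387, 1.1076) m
M0: Pc = R·M0+t = (+0.12337, +0.21717, +1.09559); u = 669.6·(+0.12337)/1.09559 + 329.1 = 404.4986, v = 760.9·(+0.21717)/1.09559 + 257.6 = 408.4246
M1: Pc = R·M1+t = (+0.32282, +0.26128, +1.12218); u = 669.6·(+0.32282)/1.12218 + 329.1 = 521.7247, v = 760.9·(+0.26128)/1.12218 + 257.6 = 434.7648
M2: Pc = R·M2+t = (+0.36763, +0.06023, +1.11961); u = 669.6·(+0.36763)/1.11961 + 329.1 = 548.9685, v = 760.9·(+0.06023)/1.11961 + 257.6 = 298.5360
M3: Pc = R·M3+t = (+0.16818, +0.01612, +1.09302); u = 669.6·(+0.16818)/1.09302 + 329.1 = 432.1299, v = 760.9·(+0.01612)/1.09302 + 257.6 = 268.8188

c0=(404.50, 408.42) c1=(521.72, 434.76) c2=(548.97, 298.54) c3=(432.13, 268.82)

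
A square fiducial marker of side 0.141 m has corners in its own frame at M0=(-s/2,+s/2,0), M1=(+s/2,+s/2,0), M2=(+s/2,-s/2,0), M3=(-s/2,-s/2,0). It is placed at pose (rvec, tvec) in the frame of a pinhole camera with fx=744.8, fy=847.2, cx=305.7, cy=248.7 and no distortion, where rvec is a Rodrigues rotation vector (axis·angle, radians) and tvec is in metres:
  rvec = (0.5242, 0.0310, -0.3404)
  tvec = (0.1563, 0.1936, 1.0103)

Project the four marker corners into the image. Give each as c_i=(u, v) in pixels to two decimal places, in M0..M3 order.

Intrinsics K: fx=744.8, fy=847.2, cx=305.7, cy=248.7
Marker side s = 0.141 m; corners in marker frame (Z=0):
  M0 = (-0.0705, +0.0705, 0)
  M1 = (+0.0705, +0.0705, 0)
  M2 = (+0.0705, -0.0705, 0)
  M3 = (-0.0705, -0.0705, 0)
rvec = (0.5242, 0.0310, -0.3404), |rvec| = θ = 0.62579 rad = 35.855°
Rodrigues: sinθ=0.58574, 1−cosθ=0.18950; R = I + sinθ·[k]× + (1−cosθ)·[k]×²:
    [+0.94347 +0.32648 -0.05733]
    [-0.31075 +0.81096 -0.49576]
    [-0.11536 +0.48554 +0.86657]
t = (0.1563, 0.1936, 1.0103) m
M0: Pc = R·M0+t = (+0.11280, +0.27268, +1.05266); u = 744.8·(+0.11280)/1.05266 + 305.7 = 385.5120, v = 847.2·(+0.27268)/1.05266 + 248.7 = 468.1577
M1: Pc = R·M1+t = (+0.24583, +0.22887, +1.03640); u = 744.8·(+0.24583)/1.03640 + 305.7 = 482.3646, v = 847.2·(+0.22887)/1.03640 + 248.7 = 435.7850
M2: Pc = R·M2+t = (+0.19980, +0.11452, +0.96794); u = 744.8·(+0.19980)/0.96794 + 305.7 = 459.4388, v = 847.2·(+0.11452)/0.96794 + 248.7 = 348.9346
M3: Pc = R·M3+t = (+0.06677, +0.15833, +0.98420); u = 744.8·(+0.06677)/0.98420 + 305.7 = 356.2279, v = 847.2·(+0.15833)/0.98420 + 248.7 = 384.9945

c0=(385.51, 468.16) c1=(482.36, 435.78) c2=(459.44, 348.93) c3=(356.23, 384.99)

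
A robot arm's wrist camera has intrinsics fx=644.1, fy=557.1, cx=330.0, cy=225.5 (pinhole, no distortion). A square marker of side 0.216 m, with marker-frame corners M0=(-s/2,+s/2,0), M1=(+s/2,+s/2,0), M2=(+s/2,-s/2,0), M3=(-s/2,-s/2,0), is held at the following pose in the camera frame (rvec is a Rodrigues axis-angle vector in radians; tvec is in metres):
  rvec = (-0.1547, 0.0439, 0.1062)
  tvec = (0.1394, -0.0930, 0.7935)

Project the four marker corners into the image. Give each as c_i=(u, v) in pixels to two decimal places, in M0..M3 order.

Intrinsics K: fx=644.1, fy=557.1, cx=330.0, cy=225.5
Marker side s = 0.216 m; corners in marker frame (Z=0):
  M0 = (-0.1080, +0.1080, 0)
  M1 = (+0.1080, +0.1080, 0)
  M2 = (+0.1080, -0.1080, 0)
  M3 = (-0.1080, -0.1080, 0)
rvec = (-0.1547, 0.0439, 0.1062), |rvec| = θ = 0.19271 rad = 11.042°
Rodrigues: sinθ=0.19152, 1−cosθ=0.01851; R = I + sinθ·[k]× + (1−cosθ)·[k]×²:
    [+0.99342 -0.10893 +0.03544]
    [+0.10216 +0.98245 +0.15607]
    [-0.05182 -0.15142 +0.98711]
t = (0.1394, -0.0930, 0.7935) m
M0: Pc = R·M0+t = (+0.02035, +0.00207, +0.78274); u = 644.1·(+0.02035)/0.78274 + 330.0 = 346.7427, v = 557.1·(+0.00207)/0.78274 + 225.5 = 226.9743
M1: Pc = R·M1+t = (+0.23492, +0.02414, +0.77155); u = 644.1·(+0.23492)/0.77155 + 330.0 = 526.1182, v = 557.1·(+0.02414)/0.77155 + 225.5 = 242.9287
M2: Pc = R·M2+t = (+0.25845, -0.18807, +0.80426); u = 644.1·(+0.25845)/0.80426 + 330.0 = 536.9859, v = 557.1·(-0.18807)/0.80426 + 225.5 = 95.2250
M3: Pc = R·M3+t = (+0.04388, -0.21014, +0.81545); u = 644.1·(+0.04388)/0.81545 + 330.0 = 364.6558, v = 557.1·(-0.21014)/0.81545 + 225.5 = 81.9379

c0=(346.74, 226.97) c1=(526.12, 242.93) c2=(536.99, 95.23) c3=(364.66, 81.94)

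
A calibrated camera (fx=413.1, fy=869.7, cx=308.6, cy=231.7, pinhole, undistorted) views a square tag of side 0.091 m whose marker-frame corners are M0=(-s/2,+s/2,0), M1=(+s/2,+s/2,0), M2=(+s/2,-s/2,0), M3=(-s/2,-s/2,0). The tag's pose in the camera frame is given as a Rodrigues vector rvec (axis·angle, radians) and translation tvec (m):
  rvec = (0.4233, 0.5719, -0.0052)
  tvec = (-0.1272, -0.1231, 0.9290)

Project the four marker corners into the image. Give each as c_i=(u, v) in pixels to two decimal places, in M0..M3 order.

Intrinsics K: fx=413.1, fy=869.7, cx=308.6, cy=231.7
Marker side s = 0.091 m; corners in marker frame (Z=0):
  M0 = (-0.0455, +0.0455, 0)
  M1 = (+0.0455, +0.0455, 0)
  M2 = (+0.0455, -0.0455, 0)
  M3 = (-0.0455, -0.0455, 0)
rvec = (0.4233, 0.5719, -0.0052), |rvec| = θ = 0.71153 rad = 40.768°
Rodrigues: sinθ=0.65300, 1−cosθ=0.24264; R = I + sinθ·[k]× + (1−cosθ)·[k]×²:
    [+0.84324 +0.12079 +0.52380]
    [+0.11125 +0.91411 -0.38990]
    [-0.52590 +0.38705 +0.75737]
t = (-0.1272, -0.1231, 0.9290) m
M0: Pc = R·M0+t = (-0.16007, -0.08657, +0.97054); u = 413.1·(-0.16007)/0.97054 + 308.6 = 240.4674, v = 869.7·(-0.08657)/0.97054 + 231.7 = 154.1249
M1: Pc = R·M1+t = (-0.08334, -0.07645, +0.92268); u = 413.1·(-0.08334)/0.92268 + 308.6 = 271.2888, v = 869.7·(-0.07645)/0.92268 + 231.7 = 159.6436
M2: Pc = R·M2+t = (-0.09433, -0.15963, +0.88746); u = 413.1·(-0.09433)/0.88746 + 308.6 = 264.6913, v = 869.7·(-0.15963)/0.88746 + 231.7 = 75.2644
M3: Pc = R·M3+t = (-0.17106, -0.16975, +0.93532); u = 413.1·(-0.17106)/0.93532 + 308.6 = 233.0468, v = 869.7·(-0.16975)/0.93532 + 231.7 = 73.8553

c0=(240.47, 154.12) c1=(271.29, 159.64) c2=(264.69, 75.26) c3=(233.05, 73.86)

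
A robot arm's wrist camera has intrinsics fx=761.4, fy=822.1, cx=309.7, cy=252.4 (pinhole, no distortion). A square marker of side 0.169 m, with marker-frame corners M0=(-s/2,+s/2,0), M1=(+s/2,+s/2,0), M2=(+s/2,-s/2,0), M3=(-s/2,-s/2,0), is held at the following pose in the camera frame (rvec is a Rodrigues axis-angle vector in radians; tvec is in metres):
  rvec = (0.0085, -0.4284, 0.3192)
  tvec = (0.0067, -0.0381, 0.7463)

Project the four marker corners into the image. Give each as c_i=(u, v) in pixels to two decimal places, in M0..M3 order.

Intrinsics K: fx=761.4, fy=822.1, cx=309.7, cy=252.4
Marker side s = 0.169 m; corners in marker frame (Z=0):
  M0 = (-0.0845, +0.0845, 0)
  M1 = (+0.0845, +0.0845, 0)
  M2 = (+0.0845, -0.0845, 0)
  M3 = (-0.0845, -0.0845, 0)
rvec = (0.0085, -0.4284, 0.3192), |rvec| = θ = 0.53431 rad = 30.614°
Rodrigues: sinθ=0.50925, 1−cosθ=0.13938; R = I + sinθ·[k]× + (1−cosθ)·[k]×²:
    [+0.86066 -0.30601 -0.40698]
    [+0.30245 +0.95022 -0.07486]
    [+0.40963 -0.05866 +0.91036]
t = (0.0067, -0.0381, 0.7463) m
M0: Pc = R·M0+t = (-0.09188, +0.01664, +0.70673); u = 761.4·(-0.09188)/0.70673 + 309.7 = 210.7094, v = 822.1·(+0.01664)/0.70673 + 252.4 = 271.7525
M1: Pc = R·M1+t = (+0.05357, +0.06775, +0.77596); u = 761.4·(+0.05357)/0.77596 + 309.7 = 362.2630, v = 822.1·(+0.06775)/0.77596 + 252.4 = 324.1795
M2: Pc = R·M2+t = (+0.10528, -0.09284, +0.78587); u = 761.4·(+0.10528)/0.78587 + 309.7 = 411.7045, v = 822.1·(-0.09284)/0.78587 + 252.4 = 155.2834
M3: Pc = R·M3+t = (-0.04017, -0.14395, +0.71664); u = 761.4·(-0.04017)/0.71664 + 309.7 = 267.0234, v = 822.1·(-0.14395)/0.71664 + 252.4 = 87.2664

c0=(210.71, 271.75) c1=(362.26, 324.18) c2=(411.70, 155.28) c3=(267.02, 87.27)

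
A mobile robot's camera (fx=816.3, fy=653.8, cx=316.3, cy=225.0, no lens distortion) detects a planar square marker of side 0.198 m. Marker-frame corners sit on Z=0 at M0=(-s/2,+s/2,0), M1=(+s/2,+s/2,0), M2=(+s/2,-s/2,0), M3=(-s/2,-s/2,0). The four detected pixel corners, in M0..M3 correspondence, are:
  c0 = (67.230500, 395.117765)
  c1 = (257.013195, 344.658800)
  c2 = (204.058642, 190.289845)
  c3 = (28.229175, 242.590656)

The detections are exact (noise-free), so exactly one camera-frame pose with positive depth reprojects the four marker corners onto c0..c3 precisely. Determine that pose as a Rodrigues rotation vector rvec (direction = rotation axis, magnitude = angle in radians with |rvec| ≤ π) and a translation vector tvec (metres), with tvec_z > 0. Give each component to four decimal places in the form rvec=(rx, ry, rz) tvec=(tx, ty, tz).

rvec=(-0.2520, 0.1855, -0.3195) tvec=(-0.1757, 0.0807, 0.7990)

Intrinsics K: fx=816.3, fy=653.8, cx=316.3, cy=225.0
Marker side s = 0.198 m; corners in marker frame (Z=0):
  M0 = (-0.0990, +0.0990, 0)
  M1 = (+0.0990, +0.0990, 0)
  M2 = (+0.0990, -0.0990, 0)
  M3 = (-0.0990, -0.0990, 0)
Detected image corners:
  c0 = (67.230500, 395.117765) px
  c1 = (257.013195, 344.658800) px
  c2 = (204.058642, 190.289845) px
  c3 = (28.229175, 242.590656) px
Planar DLT: solve 8×8 A·h = b for H (H[2,2]=1):
  H  [+897.72852 +184.08907 +136.77244]
  H  [-310.94493 +674.79699 +291.01541]
  H  [-0.17496 -0.34149 +1.00000]
B = K⁻¹H; ‖b₁‖=1.251529, ‖b₂‖=1.251529; λ = 2/(‖b₁‖+‖b₂‖) = 0.799022, sign → tz>0 ⇒ λ=+0.799022
r₁ = λ·B[:,0] = (+0.93290,-0.33190,-0.13980); r₂ = λ·B[:,1] = (+0.28592,+0.91859,-0.27286)
r₃ = r₁×r₂ = (+0.21898,+0.21458,+0.95184); SVD([r₁ r₂ r₃]) → R = UVᵀ:
  R  [+0.93290 +0.28592 +0.21898]
  R  [-0.33190 +0.91859 +0.21458]
  R  [-0.13980 -0.27286 +0.95184]
t = (-0.17573, +0.08068, +0.79902) m
tr R = 2.803325; θ = arccos((tr R − 1)/2) = 0.447197 rad = 25.623°
axis k = ((R−Rᵀ)₃₂, (R−Rᵀ)₁₃, (R−Rᵀ)₂₁) / (2 sinθ) = (-0.563586, +0.414833, -0.714342)
rvec = θ·k = (-0.252034, +0.185512, -0.319452)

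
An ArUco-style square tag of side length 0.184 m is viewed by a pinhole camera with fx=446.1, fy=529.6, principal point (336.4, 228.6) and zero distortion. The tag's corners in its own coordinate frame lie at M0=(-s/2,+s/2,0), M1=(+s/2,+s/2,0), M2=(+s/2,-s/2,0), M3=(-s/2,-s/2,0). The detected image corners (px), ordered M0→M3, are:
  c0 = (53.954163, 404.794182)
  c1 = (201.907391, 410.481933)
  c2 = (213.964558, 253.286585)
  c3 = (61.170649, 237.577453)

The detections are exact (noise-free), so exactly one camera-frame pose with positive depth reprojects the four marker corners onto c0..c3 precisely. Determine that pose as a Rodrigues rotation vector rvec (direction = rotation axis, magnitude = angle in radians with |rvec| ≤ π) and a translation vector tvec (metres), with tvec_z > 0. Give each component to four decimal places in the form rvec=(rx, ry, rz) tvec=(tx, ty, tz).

Intrinsics K: fx=446.1, fy=529.6, cx=336.4, cy=228.6
Marker side s = 0.184 m; corners in marker frame (Z=0):
  M0 = (-0.0920, +0.0920, 0)
  M1 = (+0.0920, +0.0920, 0)
  M2 = (+0.0920, -0.0920, 0)
  M3 = (-0.0920, -0.0920, 0)
Detected image corners:
  c0 = (53.954163, 404.794182) px
  c1 = (201.907391, 410.481933) px
  c2 = (213.964558, 253.286585) px
  c3 = (61.170649, 237.577453) px
Planar DLT: solve 8×8 A·h = b for H (H[2,2]=1):
  H  [+859.87121 -26.79340 +134.89579]
  H  [+163.08090 +944.62980 +328.15371]
  H  [+0.32287 +0.19564 +1.00000]
B = K⁻¹H; ‖b₁‖=1.722995, ‖b₂‖=1.722995; λ = 2/(‖b₁‖+‖b₂‖) = 0.580385, sign → tz>0 ⇒ λ=+0.580385
r₁ = λ·B[:,0] = (+0.97740,+0.09783,+0.18739); r₂ = λ·B[:,1] = (-0.12048,+0.98620,+0.11355)
r₃ = r₁×r₂ = (-0.17369,-0.13356,+0.97570); SVD([r₁ r₂ r₃]) → R = UVᵀ:
  R  [+0.97740 -0.12048 -0.17369]
  R  [+0.09783 +0.98620 -0.13356]
  R  [+0.18739 +0.11355 +0.97570]
t = (-0.26216, +0.10910, +0.58038) m
tr R = 2.939303; θ = arccos((tr R − 1)/2) = 0.246994 rad = 14.152°
axis k = ((R−Rᵀ)₃₂, (R−Rᵀ)₁₃, (R−Rᵀ)₂₁) / (2 sinθ) = (+0.505350, -0.738431, +0.446476)
rvec = θ·k = (+0.124819, -0.182388, +0.110277)

rvec=(0.1248, -0.1824, 0.1103) tvec=(-0.2622, 0.1091, 0.5804)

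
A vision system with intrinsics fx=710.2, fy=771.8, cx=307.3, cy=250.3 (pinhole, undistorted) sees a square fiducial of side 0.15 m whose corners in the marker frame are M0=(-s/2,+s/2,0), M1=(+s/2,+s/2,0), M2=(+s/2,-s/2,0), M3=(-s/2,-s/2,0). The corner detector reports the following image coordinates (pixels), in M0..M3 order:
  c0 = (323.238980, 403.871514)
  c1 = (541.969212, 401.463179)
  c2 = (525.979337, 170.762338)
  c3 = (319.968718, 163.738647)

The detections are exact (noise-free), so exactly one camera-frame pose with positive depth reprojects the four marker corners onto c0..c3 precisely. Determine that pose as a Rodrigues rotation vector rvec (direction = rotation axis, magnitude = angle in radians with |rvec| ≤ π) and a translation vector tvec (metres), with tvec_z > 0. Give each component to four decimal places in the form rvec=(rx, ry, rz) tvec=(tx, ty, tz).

rvec=(-0.2020, -0.1335, 0.0028) tvec=(0.0839, 0.0196, 0.4864)

Intrinsics K: fx=710.2, fy=771.8, cx=307.3, cy=250.3
Marker side s = 0.15 m; corners in marker frame (Z=0):
  M0 = (-0.0750, +0.0750, 0)
  M1 = (+0.0750, +0.0750, 0)
  M2 = (+0.0750, -0.0750, 0)
  M3 = (-0.0750, -0.0750, 0)
Detected image corners:
  c0 = (323.238980, 403.871514) px
  c1 = (541.969212, 401.463179) px
  c2 = (525.979337, 170.762338) px
  c3 = (319.968718, 163.738647) px
Planar DLT: solve 8×8 A·h = b for H (H[2,2]=1):
  H  [+1530.48304 -111.00891 +429.79972]
  H  [+93.61766 +1451.52154 +281.34886]
  H  [+0.27114 -0.41158 +1.00000]
B = K⁻¹H; ‖b₁‖=2.055914, ‖b₂‖=2.055914; λ = 2/(‖b₁‖+‖b₂‖) = 0.486402, sign → tz>0 ⇒ λ=+0.486402
r₁ = λ·B[:,0] = (+0.99113,+0.01623,+0.13188); r₂ = λ·B[:,1] = (+0.01060,+0.97970,-0.20020)
r₃ = r₁×r₂ = (-0.13245,+0.19982,+0.97084); SVD([r₁ r₂ r₃]) → R = UVᵀ:
  R  [+0.99113 +0.01060 -0.13245]
  R  [+0.01623 +0.97970 +0.19982]
  R  [+0.13188 -0.20020 +0.97084]
t = (+0.08390, +0.01957, +0.48640) m
tr R = 2.941671; θ = arccos((tr R − 1)/2) = 0.242105 rad = 13.872°
axis k = ((R−Rᵀ)₃₂, (R−Rᵀ)₁₃, (R−Rᵀ)₂₁) / (2 sinθ) = (-0.834240, -0.551276, +0.011749)
rvec = θ·k = (-0.201974, -0.133467, +0.002845)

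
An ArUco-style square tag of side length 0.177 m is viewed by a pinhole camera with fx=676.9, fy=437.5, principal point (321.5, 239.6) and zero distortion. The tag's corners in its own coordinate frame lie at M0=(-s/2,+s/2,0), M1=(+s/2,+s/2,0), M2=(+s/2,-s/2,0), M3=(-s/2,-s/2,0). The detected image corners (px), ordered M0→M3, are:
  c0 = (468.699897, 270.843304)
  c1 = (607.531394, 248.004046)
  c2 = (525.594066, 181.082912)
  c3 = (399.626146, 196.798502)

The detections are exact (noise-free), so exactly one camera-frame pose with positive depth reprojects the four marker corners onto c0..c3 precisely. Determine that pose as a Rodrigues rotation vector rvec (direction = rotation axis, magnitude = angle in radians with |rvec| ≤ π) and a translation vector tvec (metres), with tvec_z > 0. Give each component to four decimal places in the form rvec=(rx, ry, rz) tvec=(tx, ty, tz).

Intrinsics K: fx=676.9, fy=437.5, cx=321.5, cy=239.6
Marker side s = 0.177 m; corners in marker frame (Z=0):
  M0 = (-0.0885, +0.0885, 0)
  M1 = (+0.0885, +0.0885, 0)
  M2 = (+0.0885, -0.0885, 0)
  M3 = (-0.0885, -0.0885, 0)
Detected image corners:
  c0 = (468.699897, 270.843304) px
  c1 = (607.531394, 248.004046) px
  c2 = (525.594066, 181.082912) px
  c3 = (399.626146, 196.798502) px
Planar DLT: solve 8×8 A·h = b for H (H[2,2]=1):
  H  [+927.76707 +49.20751 +499.96827]
  H  [-25.94127 +227.95593 +221.51203]
  H  [+0.36409 -0.75655 +1.00000]
B = K⁻¹H; ‖b₁‖=1.278252, ‖b₂‖=1.278252; λ = 2/(‖b₁‖+‖b₂‖) = 0.782318, sign → tz>0 ⇒ λ=+0.782318
r₁ = λ·B[:,0] = (+0.93697,-0.20238,+0.28484); r₂ = λ·B[:,1] = (+0.33798,+0.73176,-0.59186)
r₃ = r₁×r₂ = (-0.08865,+0.65082,+0.75403); SVD([r₁ r₂ r₃]) → R = UVᵀ:
  R  [+0.93697 +0.33798 -0.08865]
  R  [-0.20238 +0.73176 +0.65082]
  R  [+0.28484 -0.59186 +0.75403]
t = (+0.20626, -0.03234, +0.78232) m
tr R = 2.422761; θ = arccos((tr R − 1)/2) = 0.779336 rad = 44.653°
axis k = ((R−Rᵀ)₃₂, (R−Rᵀ)₁₃, (R−Rᵀ)₂₁) / (2 sinθ) = (-0.884087, -0.265712, -0.384431)
rvec = θ·k = (-0.689001, -0.207079, -0.299601)

rvec=(-0.6890, -0.2071, -0.2996) tvec=(0.2063, -0.0323, 0.7823)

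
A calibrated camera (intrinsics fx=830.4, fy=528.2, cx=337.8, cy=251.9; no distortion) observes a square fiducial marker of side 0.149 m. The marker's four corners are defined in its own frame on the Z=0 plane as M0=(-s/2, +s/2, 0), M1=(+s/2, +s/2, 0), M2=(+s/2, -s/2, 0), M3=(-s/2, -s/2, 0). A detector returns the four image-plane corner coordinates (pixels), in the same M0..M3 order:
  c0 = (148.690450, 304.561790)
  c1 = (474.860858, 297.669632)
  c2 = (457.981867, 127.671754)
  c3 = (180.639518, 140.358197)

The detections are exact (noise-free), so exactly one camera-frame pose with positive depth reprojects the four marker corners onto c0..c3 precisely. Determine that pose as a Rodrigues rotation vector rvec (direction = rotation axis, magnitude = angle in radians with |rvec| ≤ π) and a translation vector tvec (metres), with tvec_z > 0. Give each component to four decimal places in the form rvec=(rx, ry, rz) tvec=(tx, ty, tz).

rvec=(-0.4627, 0.1295, -0.0153) tvec=(-0.0124, -0.0317, 0.4080)

Intrinsics K: fx=830.4, fy=528.2, cx=337.8, cy=251.9
Marker side s = 0.149 m; corners in marker frame (Z=0):
  M0 = (-0.0745, +0.0745, 0)
  M1 = (+0.0745, +0.0745, 0)
  M2 = (+0.0745, -0.0745, 0)
  M3 = (-0.0745, -0.0745, 0)
Detected image corners:
  c0 = (148.690450, 304.561790) px
  c1 = (474.860858, 297.669632) px
  c2 = (457.981867, 127.671754) px
  c3 = (180.639518, 140.358197) px
Planar DLT: solve 8×8 A·h = b for H (H[2,2]=1):
  H  [+1918.21780 -399.20931 +312.51418]
  H  [-131.85202 +883.16496 +210.86767]
  H  [-0.29678 -1.09340 +1.00000]
B = K⁻¹H; ‖b₁‖=2.451153, ‖b₂‖=2.451153; λ = 2/(‖b₁‖+‖b₂‖) = 0.407971, sign → tz>0 ⇒ λ=+0.407971
r₁ = λ·B[:,0] = (+0.99166,-0.04410,-0.12108); r₂ = λ·B[:,1] = (-0.01467,+0.89487,-0.44608)
r₃ = r₁×r₂ = (+0.12802,+0.44413,+0.88677); SVD([r₁ r₂ r₃]) → R = UVᵀ:
  R  [+0.99166 -0.01467 +0.12802]
  R  [-0.04410 +0.89487 +0.44413]
  R  [-0.12108 -0.44608 +0.88677]
t = (-0.01242, -0.03169, +0.40797) m
tr R = 2.773305; θ = arccos((tr R − 1)/2) = 0.480741 rad = 27.544°
axis k = ((R−Rᵀ)₃₂, (R−Rᵀ)₁₃, (R−Rᵀ)₂₁) / (2 sinθ) = (-0.962522, +0.269329, -0.031820)
rvec = θ·k = (-0.462724, +0.129478, -0.015297)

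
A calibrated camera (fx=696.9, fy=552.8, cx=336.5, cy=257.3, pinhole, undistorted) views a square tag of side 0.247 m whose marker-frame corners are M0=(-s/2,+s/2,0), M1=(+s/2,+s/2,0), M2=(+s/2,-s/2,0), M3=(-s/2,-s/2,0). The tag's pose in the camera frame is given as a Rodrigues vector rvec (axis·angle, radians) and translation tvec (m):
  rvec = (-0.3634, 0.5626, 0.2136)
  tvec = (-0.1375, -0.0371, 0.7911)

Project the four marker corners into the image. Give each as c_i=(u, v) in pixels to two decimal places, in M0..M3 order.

Intrinsics K: fx=696.9, fy=552.8, cx=336.5, cy=257.3
Marker side s = 0.247 m; corners in marker frame (Z=0):
  M0 = (-0.1235, +0.1235, 0)
  M1 = (+0.1235, +0.1235, 0)
  M2 = (+0.1235, -0.1235, 0)
  M3 = (-0.1235, -0.1235, 0)
rvec = (-0.3634, 0.5626, 0.2136), |rvec| = θ = 0.70300 rad = 40.279°
Rodrigues: sinθ=0.64651, 1−cosθ=0.23709; R = I + sinθ·[k]× + (1−cosθ)·[k]×²:
    [+0.82626 -0.29452 +0.48015]
    [+0.09835 +0.91476 +0.39185]
    [-0.55463 -0.27655 +0.78480]
t = (-0.1375, -0.0371, 0.7911) m
M0: Pc = R·M0+t = (-0.27592, +0.06373, +0.82544); u = 696.9·(-0.27592)/0.82544 + 336.5 = 103.5508, v = 552.8·(+0.06373)/0.82544 + 257.3 = 299.9773
M1: Pc = R·M1+t = (-0.07183, +0.08802, +0.68845); u = 696.9·(-0.07183)/0.68845 + 336.5 = 263.7887, v = 552.8·(+0.08802)/0.68845 + 257.3 = 327.9761
M2: Pc = R·M2+t = (+0.00092, -0.13793, +0.75676); u = 696.9·(+0.00092)/0.75676 + 336.5 = 337.3442, v = 552.8·(-0.13793)/0.75676 + 257.3 = 156.5471
M3: Pc = R·M3+t = (-0.20317, -0.16222, +0.89375); u = 696.9·(-0.20317)/0.89375 + 336.5 = 178.0783, v = 552.8·(-0.16222)/0.89375 + 257.3 = 156.9647

c0=(103.55, 299.98) c1=(263.79, 327.98) c2=(337.34, 156.55) c3=(178.08, 156.96)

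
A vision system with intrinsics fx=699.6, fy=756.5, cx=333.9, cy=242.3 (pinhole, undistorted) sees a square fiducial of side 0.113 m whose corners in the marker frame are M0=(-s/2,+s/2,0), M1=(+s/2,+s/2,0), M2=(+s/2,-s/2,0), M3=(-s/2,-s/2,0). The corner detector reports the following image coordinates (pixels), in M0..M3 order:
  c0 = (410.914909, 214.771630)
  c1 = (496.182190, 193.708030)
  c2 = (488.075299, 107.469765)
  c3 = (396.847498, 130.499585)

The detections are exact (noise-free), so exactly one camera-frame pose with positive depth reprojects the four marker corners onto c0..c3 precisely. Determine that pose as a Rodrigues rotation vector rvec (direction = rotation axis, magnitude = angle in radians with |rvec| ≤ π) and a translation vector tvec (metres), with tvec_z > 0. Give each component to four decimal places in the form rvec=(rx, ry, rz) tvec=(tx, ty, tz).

rvec=(0.5628, -0.0219, -0.2300) tvec=(0.1436, -0.0921, 0.8798)

Intrinsics K: fx=699.6, fy=756.5, cx=333.9, cy=242.3
Marker side s = 0.113 m; corners in marker frame (Z=0):
  M0 = (-0.0565, +0.0565, 0)
  M1 = (+0.0565, +0.0565, 0)
  M2 = (+0.0565, -0.0565, 0)
  M3 = (-0.0565, -0.0565, 0)
Detected image corners:
  c0 = (410.914909, 214.771630) px
  c1 = (496.182190, 193.708030) px
  c2 = (488.075299, 107.469765) px
  c3 = (396.847498, 130.499585) px
Planar DLT: solve 8×8 A·h = b for H (H[2,2]=1):
  H  [+758.56277 +368.67250 +448.07450]
  H  [-202.55883 +852.02081 +163.09624]
  H  [-0.04797 +0.60375 +1.00000]
B = K⁻¹H; ‖b₁‖=1.136590, ‖b₂‖=1.136590; λ = 2/(‖b₁‖+‖b₂‖) = 0.879824, sign → tz>0 ⇒ λ=+0.879824
r₁ = λ·B[:,0] = (+0.97412,-0.22206,-0.04220); r₂ = λ·B[:,1] = (+0.21012,+0.82078,+0.53120)
r₃ = r₁×r₂ = (-0.08332,-0.52632,+0.84620); SVD([r₁ r₂ r₃]) → R = UVᵀ:
  R  [+0.97412 +0.21012 -0.08332]
  R  [-0.22206 +0.82078 -0.52632]
  R  [-0.04220 +0.53120 +0.84620]
t = (+0.14359, -0.09212, +0.87982) m
tr R = 2.641094; θ = arccos((tr R − 1)/2) = 0.608429 rad = 34.860°
axis k = ((R−Rᵀ)₃₂, (R−Rᵀ)₁₃, (R−Rᵀ)₂₁) / (2 sinθ) = (+0.925082, -0.035969, -0.378061)
rvec = θ·k = (+0.562846, -0.021885, -0.230023)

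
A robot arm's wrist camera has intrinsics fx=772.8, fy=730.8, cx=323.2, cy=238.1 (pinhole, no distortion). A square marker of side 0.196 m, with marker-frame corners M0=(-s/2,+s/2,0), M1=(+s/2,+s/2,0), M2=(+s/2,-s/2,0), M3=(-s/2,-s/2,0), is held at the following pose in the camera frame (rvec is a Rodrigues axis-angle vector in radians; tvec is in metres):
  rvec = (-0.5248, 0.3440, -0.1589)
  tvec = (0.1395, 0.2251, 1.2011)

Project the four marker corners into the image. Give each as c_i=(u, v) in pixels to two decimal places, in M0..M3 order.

c0=(358.79, 444.01) c1=(486.05, 424.08) c2=(465.08, 308.71) c3=(348.77, 332.02)

Intrinsics K: fx=772.8, fy=730.8, cx=323.2, cy=238.1
Marker side s = 0.196 m; corners in marker frame (Z=0):
  M0 = (-0.0980, +0.0980, 0)
  M1 = (+0.0980, +0.0980, 0)
  M2 = (+0.0980, -0.0980, 0)
  M3 = (-0.0980, -0.0980, 0)
rvec = (-0.5248, 0.3440, -0.1589), |rvec| = θ = 0.64730 rad = 37.088°
Rodrigues: sinθ=0.60304, 1−cosθ=0.20229; R = I + sinθ·[k]× + (1−cosθ)·[k]×²:
    [+0.93068 +0.06088 +0.36074]
    [-0.23519 +0.85484 +0.46252]
    [-0.28022 -0.51530 +0.80990]
t = (0.1395, 0.2251, 1.2011) m
M0: Pc = R·M0+t = (+0.05426, +0.33192, +1.17806); u = 772.8·(+0.05426)/1.17806 + 323.2 = 358.7937, v = 730.8·(+0.33192)/1.17806 + 238.1 = 444.0058
M1: Pc = R·M1+t = (+0.23667, +0.28583, +1.12314); u = 772.8·(+0.23667)/1.12314 + 323.2 = 486.0475, v = 730.8·(+0.28583)/1.12314 + 238.1 = 424.0802
M2: Pc = R·M2+t = (+0.22474, +0.11828, +1.22414); u = 772.8·(+0.22474)/1.22414 + 323.2 = 465.0791, v = 730.8·(+0.11828)/1.22414 + 238.1 = 308.7101
M3: Pc = R·M3+t = (+0.04233, +0.16437, +1.27906); u = 772.8·(+0.04233)/1.27906 + 323.2 = 348.7740, v = 730.8·(+0.16437)/1.27906 + 238.1 = 332.0162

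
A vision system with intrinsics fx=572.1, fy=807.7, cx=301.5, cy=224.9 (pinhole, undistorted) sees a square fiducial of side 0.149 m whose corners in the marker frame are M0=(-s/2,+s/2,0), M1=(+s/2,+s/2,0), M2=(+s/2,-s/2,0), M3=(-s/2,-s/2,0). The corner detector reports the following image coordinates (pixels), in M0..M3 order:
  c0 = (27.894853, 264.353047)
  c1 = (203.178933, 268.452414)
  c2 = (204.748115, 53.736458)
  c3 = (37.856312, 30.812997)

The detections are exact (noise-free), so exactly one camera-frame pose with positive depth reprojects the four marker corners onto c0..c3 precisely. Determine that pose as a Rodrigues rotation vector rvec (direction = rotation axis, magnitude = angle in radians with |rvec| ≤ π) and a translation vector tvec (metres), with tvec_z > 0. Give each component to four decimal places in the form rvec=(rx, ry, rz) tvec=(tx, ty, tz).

rvec=(-0.1641, -0.3117, 0.0079) tvec=(-0.1640, -0.0472, 0.5231)

Intrinsics K: fx=572.1, fy=807.7, cx=301.5, cy=224.9
Marker side s = 0.149 m; corners in marker frame (Z=0):
  M0 = (-0.0745, +0.0745, 0)
  M1 = (+0.0745, +0.0745, 0)
  M2 = (+0.0745, -0.0745, 0)
  M3 = (-0.0745, -0.0745, 0)
Detected image corners:
  c0 = (27.894853, 264.353047) px
  c1 = (203.178933, 268.452414) px
  c2 = (204.748115, 53.736458) px
  c3 = (37.856312, 30.812997) px
Planar DLT: solve 8×8 A·h = b for H (H[2,2]=1):
  H  [+1216.55237 -74.13280 +122.19732]
  H  [+182.01549 +1453.69299 +152.04715]
  H  [+0.58234 -0.30959 +1.00000]
B = K⁻¹H; ‖b₁‖=1.911532, ‖b₂‖=1.911532; λ = 2/(‖b₁‖+‖b₂‖) = 0.523141, sign → tz>0 ⇒ λ=+0.523141
r₁ = λ·B[:,0] = (+0.95189,+0.03306,+0.30465); r₂ = λ·B[:,1] = (+0.01756,+0.98664,-0.16196)
r₃ = r₁×r₂ = (-0.30593,+0.15952,+0.93859); SVD([r₁ r₂ r₃]) → R = UVᵀ:
  R  [+0.95189 +0.01756 -0.30593]
  R  [+0.03306 +0.98664 +0.15952]
  R  [+0.30465 -0.16196 +0.93859]
t = (-0.16396, -0.04719, +0.52314) m
tr R = 2.877127; θ = arccos((tr R − 1)/2) = 0.352352 rad = 20.188°
axis k = ((R−Rᵀ)₃₂, (R−Rᵀ)₁₃, (R−Rᵀ)₂₁) / (2 sinθ) = (-0.465762, -0.884625, +0.022455)
rvec = θ·k = (-0.164112, -0.311699, +0.007912)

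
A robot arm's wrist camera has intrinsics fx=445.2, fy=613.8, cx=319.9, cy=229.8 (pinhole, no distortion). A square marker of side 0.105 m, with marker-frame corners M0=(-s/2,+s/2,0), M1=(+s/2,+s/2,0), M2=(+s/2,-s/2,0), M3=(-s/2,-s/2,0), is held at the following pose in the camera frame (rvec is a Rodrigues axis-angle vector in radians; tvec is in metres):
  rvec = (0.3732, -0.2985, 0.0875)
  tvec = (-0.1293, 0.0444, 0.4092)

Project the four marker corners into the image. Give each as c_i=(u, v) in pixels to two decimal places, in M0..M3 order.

c0=(118.01, 366.40) c1=(232.95, 360.89) c2=(241.12, 225.62) c3=(115.74, 220.20)

Intrinsics K: fx=445.2, fy=613.8, cx=319.9, cy=229.8
Marker side s = 0.105 m; corners in marker frame (Z=0):
  M0 = (-0.0525, +0.0525, 0)
  M1 = (+0.0525, +0.0525, 0)
  M2 = (+0.0525, -0.0525, 0)
  M3 = (-0.0525, -0.0525, 0)
rvec = (0.3732, -0.2985, 0.0875), |rvec| = θ = 0.48584 rad = 27.836°
Rodrigues: sinθ=0.46695, 1−cosθ=0.11572; R = I + sinθ·[k]× + (1−cosθ)·[k]×²:
    [+0.95256 -0.13871 -0.27089]
    [+0.02949 +0.92797 -0.37150]
    [+0.30290 +0.34589 +0.88804]
t = (-0.1293, 0.0444, 0.4092) m
M0: Pc = R·M0+t = (-0.18659, +0.09157, +0.41146); u = 445.2·(-0.18659)/0.41146 + 319.9 = 118.0057, v = 613.8·(+0.09157)/0.41146 + 229.8 = 366.4021
M1: Pc = R·M1+t = (-0.08657, +0.09467, +0.44326); u = 445.2·(-0.08657)/0.44326 + 319.9 = 232.9487, v = 613.8·(+0.09467)/0.44326 + 229.8 = 360.8877
M2: Pc = R·M2+t = (-0.07201, -0.00277, +0.40694); u = 445.2·(-0.07201)/0.40694 + 319.9 = 241.1226, v = 613.8·(-0.00277)/0.40694 + 229.8 = 225.6215
M3: Pc = R·M3+t = (-0.17203, -0.00587, +0.37514); u = 445.2·(-0.17203)/0.37514 + 319.9 = 115.7446, v = 613.8·(-0.00587)/0.37514 + 229.8 = 220.2017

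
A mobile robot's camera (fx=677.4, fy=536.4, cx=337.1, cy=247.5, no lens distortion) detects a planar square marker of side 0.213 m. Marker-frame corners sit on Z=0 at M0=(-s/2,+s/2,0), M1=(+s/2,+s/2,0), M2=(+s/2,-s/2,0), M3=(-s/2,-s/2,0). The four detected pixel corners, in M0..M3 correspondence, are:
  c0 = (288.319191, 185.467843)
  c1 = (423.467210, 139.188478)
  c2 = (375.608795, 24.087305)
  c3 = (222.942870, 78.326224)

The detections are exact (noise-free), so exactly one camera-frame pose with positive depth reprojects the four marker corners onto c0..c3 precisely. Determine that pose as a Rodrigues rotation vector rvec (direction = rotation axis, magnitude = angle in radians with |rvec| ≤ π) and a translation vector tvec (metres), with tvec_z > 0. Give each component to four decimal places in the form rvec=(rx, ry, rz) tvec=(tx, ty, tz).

Intrinsics K: fx=677.4, fy=536.4, cx=337.1, cy=247.5
Marker side s = 0.213 m; corners in marker frame (Z=0):
  M0 = (-0.1065, +0.1065, 0)
  M1 = (+0.1065, +0.1065, 0)
  M2 = (+0.1065, -0.1065, 0)
  M3 = (-0.1065, -0.1065, 0)
Detected image corners:
  c0 = (288.319191, 185.467843) px
  c1 = (423.467210, 139.188478) px
  c2 = (375.608795, 24.087305) px
  c3 = (222.942870, 78.326224) px
Planar DLT: solve 8×8 A·h = b for H (H[2,2]=1):
  H  [+651.36645 +461.82743 +328.87975]
  H  [-241.82129 +585.35791 +110.47971]
  H  [-0.06605 +0.59749 +1.00000]
B = K⁻¹H; ‖b₁‖=1.081646, ‖b₂‖=1.081646; λ = 2/(‖b₁‖+‖b₂‖) = 0.924517, sign → tz>0 ⇒ λ=+0.924517
r₁ = λ·B[:,0] = (+0.91937,-0.38862,-0.06106); r₂ = λ·B[:,1] = (+0.35541,+0.75402,+0.55239)
r₃ = r₁×r₂ = (-0.16863,-0.52956,+0.83135); SVD([r₁ r₂ r₃]) → R = UVᵀ:
  R  [+0.91937 +0.35541 -0.16863]
  R  [-0.38862 +0.75402 -0.52956]
  R  [-0.06106 +0.55239 +0.83135]
t = (-0.01122, -0.23616, +0.92452) m
tr R = 2.504739; θ = arccos((tr R − 1)/2) = 0.719144 rad = 41.204°
axis k = ((R−Rᵀ)₃₂, (R−Rᵀ)₁₃, (R−Rᵀ)₂₁) / (2 sinθ) = (+0.821223, -0.081643, -0.564737)
rvec = θ·k = (+0.590578, -0.058713, -0.406127)

rvec=(0.5906, -0.0587, -0.4061) tvec=(-0.0112, -0.2362, 0.9245)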